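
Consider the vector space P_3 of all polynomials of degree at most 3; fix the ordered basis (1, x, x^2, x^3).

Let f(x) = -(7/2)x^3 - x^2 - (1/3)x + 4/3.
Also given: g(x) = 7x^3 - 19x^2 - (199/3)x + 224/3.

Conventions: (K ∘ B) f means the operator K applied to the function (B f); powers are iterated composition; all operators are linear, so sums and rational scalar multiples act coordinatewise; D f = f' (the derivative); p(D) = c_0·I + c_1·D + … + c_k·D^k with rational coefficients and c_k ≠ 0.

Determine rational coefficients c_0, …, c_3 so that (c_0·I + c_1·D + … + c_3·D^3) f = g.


p(D) = -2·I + 2·D + 3·D^2 − 4·D^3, i.e. c_0 = -2, c_1 = 2, c_2 = 3, c_3 = -4

D^0 f = -(7/2)x^3 - x^2 - (1/3)x + 4/3
D^1 f = -(21/2)x^2 - 2x - 1/3
D^2 f = -21x - 2
D^3 f = -21
matching coefficients of g against c_0 f + c_1 Df + … from the top degree down determines the c_i
solution: c_0 = -2, c_1 = 2, c_2 = 3, c_3 = -4


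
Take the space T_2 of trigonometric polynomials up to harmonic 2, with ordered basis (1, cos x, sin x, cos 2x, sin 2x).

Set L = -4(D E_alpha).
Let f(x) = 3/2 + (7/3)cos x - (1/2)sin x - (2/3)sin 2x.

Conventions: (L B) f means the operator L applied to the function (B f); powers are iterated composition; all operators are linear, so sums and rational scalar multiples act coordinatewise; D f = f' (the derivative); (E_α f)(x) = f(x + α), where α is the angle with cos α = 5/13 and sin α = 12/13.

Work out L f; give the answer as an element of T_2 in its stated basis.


E_alpha f = 3/2 + (17/39)cos x - (61/26)sin x - (80/169)cos 2x + (238/507)sin 2x
D E_alpha f = -(61/26)cos x - (17/39)sin x + (476/507)cos 2x + (160/169)sin 2x
(-4(D E_alpha)) f = (122/13)cos x + (68/39)sin x - (1904/507)cos 2x - (640/169)sin 2x

the image equals g(x) = (122/13)cos x + (68/39)sin x - (1904/507)cos 2x - (640/169)sin 2x


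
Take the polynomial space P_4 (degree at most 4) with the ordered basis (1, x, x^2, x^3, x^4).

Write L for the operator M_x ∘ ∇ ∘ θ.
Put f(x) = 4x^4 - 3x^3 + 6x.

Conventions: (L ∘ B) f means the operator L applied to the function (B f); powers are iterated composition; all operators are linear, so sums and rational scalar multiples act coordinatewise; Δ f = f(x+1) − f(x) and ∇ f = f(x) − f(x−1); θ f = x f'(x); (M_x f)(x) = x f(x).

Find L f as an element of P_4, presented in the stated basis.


the result is g(x) = 64x^4 - 123x^3 + 91x^2 - 19x

θ f = 16x^4 - 9x^3 + 6x
∇ θ f = 64x^3 - 123x^2 + 91x - 19
M_x ∇ θ f = 64x^4 - 123x^3 + 91x^2 - 19x


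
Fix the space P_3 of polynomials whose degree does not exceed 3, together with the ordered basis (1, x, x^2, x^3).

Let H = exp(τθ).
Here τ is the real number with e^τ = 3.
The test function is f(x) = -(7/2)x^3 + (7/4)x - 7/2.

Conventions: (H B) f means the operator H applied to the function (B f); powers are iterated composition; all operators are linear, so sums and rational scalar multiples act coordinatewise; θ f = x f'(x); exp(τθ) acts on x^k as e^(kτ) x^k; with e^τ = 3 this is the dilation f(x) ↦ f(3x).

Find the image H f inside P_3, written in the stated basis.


the result is g(x) = -(189/2)x^3 + (21/4)x - 7/2

exp(τθ) x^k = e^(kτ) x^k; with e^τ = 3 this sends x^k to 3^k x^k
x ↦ 3 x
x^3 ↦ 27 x^3
applying this coordinatewise to f: exp(τθ) f = -(189/2)x^3 + (21/4)x - 7/2


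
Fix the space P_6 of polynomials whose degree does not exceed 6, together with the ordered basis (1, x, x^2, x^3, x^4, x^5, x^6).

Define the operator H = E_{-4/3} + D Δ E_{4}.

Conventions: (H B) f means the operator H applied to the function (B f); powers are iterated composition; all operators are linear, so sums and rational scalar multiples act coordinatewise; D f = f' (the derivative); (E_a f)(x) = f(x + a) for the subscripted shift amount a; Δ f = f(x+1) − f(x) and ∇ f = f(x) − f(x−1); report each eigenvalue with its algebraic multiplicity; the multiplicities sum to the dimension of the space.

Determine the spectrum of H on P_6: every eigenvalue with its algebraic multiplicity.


image of 1: 1
image of x: x - 4/3
image of x^2: x^2 - (8/3)x + 34/9
image of x^3: x^3 - 4x^2 + (34/3)x + 665/27
image of x^4: x^4 - (16/3)x^3 + (68/3)x^2 + (2660/27)x + 20020/81
image of x^5: x^5 - (20/3)x^4 + (340/9)x^3 + (6650/27)x^2 + (100100/81)x + 447311/243
image of x^6: x^6 - 8x^5 + (170/3)x^4 + (13300/27)x^3 + (100100/27)x^2 + (894622/81)x + 9193870/729
the matrix is upper triangular; its diagonal is (1, 1, 1, 1, 1, 1, 1)
for a triangular matrix the eigenvalues are the diagonal entries, with algebraic multiplicity their repetition count

λ = 1 (multiplicity 7)


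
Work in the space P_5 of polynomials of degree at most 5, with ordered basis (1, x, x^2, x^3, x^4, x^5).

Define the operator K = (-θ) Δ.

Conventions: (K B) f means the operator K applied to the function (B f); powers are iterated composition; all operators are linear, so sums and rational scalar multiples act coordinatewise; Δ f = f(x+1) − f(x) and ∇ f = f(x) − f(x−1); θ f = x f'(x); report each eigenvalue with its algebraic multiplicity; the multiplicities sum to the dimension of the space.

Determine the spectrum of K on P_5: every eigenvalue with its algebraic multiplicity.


λ = 0 (multiplicity 6)

image of 1: 0
image of x: 0
image of x^2: -2x
image of x^3: -6x^2 - 3x
image of x^4: -12x^3 - 12x^2 - 4x
image of x^5: -20x^4 - 30x^3 - 20x^2 - 5x
the matrix is upper triangular; its diagonal is (0, 0, 0, 0, 0, 0)
for a triangular matrix the eigenvalues are the diagonal entries, with algebraic multiplicity their repetition count


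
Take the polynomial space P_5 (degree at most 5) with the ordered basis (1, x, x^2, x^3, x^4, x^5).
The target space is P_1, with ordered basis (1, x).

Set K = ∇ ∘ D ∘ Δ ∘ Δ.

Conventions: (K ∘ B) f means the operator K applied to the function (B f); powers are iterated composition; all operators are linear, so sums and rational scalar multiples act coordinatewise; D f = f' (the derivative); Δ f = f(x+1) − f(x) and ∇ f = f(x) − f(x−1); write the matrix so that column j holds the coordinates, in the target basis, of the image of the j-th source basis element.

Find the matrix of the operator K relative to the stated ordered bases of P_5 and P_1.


image of 1: 0
image of x: 0
image of x^2: 0
image of x^3: 0
image of x^4: 24
image of x^5: 120x + 60
each image's coordinates form column j of the matrix

the matrix is [[0, 0, 0, 0, 24, 60]; [0, 0, 0, 0, 0, 120]] (rows listed top to bottom)


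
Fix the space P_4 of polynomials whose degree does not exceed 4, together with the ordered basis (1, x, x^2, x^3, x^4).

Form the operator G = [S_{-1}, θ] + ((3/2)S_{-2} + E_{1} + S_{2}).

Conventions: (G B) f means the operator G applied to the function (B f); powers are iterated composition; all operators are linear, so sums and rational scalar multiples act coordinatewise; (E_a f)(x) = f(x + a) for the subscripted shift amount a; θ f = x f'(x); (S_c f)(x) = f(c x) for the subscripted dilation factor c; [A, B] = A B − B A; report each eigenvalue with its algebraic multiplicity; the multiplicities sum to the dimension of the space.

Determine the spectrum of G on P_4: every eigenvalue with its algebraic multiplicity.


image of 1: 7/2
image of x: 1
image of x^2: 11x^2 + 2x + 1
image of x^3: -3x^3 + 3x^2 + 3x + 1
image of x^4: 41x^4 + 4x^3 + 6x^2 + 4x + 1
the matrix is upper triangular; its diagonal is (7/2, 0, 11, -3, 41)
for a triangular matrix the eigenvalues are the diagonal entries, with algebraic multiplicity their repetition count

λ = -3 (multiplicity 1), λ = 0 (multiplicity 1), λ = 7/2 (multiplicity 1), λ = 11 (multiplicity 1), λ = 41 (multiplicity 1)


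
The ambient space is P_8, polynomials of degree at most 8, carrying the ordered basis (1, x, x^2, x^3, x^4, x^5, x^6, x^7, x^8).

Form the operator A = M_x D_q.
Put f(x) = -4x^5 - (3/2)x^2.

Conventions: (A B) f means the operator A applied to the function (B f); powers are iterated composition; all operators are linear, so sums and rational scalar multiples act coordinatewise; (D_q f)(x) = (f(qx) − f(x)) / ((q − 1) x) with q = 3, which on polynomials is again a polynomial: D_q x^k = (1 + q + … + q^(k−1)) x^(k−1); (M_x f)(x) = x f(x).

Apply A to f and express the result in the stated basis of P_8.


the image equals g(x) = -484x^5 - 6x^2

D_q f = -484x^4 - 6x
M_x D_q f = -484x^5 - 6x^2


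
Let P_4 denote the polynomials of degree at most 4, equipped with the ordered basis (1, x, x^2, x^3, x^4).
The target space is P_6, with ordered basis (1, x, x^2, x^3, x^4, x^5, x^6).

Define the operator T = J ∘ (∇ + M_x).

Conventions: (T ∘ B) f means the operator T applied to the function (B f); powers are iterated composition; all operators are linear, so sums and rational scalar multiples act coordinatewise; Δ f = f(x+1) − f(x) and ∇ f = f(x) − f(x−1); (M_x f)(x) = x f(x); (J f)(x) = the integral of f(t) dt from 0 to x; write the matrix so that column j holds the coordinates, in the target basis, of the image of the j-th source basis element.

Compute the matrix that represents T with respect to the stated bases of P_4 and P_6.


image of 1: (1/2)x^2
image of x: (1/3)x^3 + x
image of x^2: (1/4)x^4 + x^2 - x
image of x^3: (1/5)x^5 + x^3 - (3/2)x^2 + x
image of x^4: (1/6)x^6 + x^4 - 2x^3 + 2x^2 - x
each image's coordinates form column j of the matrix

the matrix is [[0, 0, 0, 0, 0]; [0, 1, -1, 1, -1]; [1/2, 0, 1, -3/2, 2]; [0, 1/3, 0, 1, -2]; [0, 0, 1/4, 0, 1]; [0, 0, 0, 1/5, 0]; [0, 0, 0, 0, 1/6]] (rows listed top to bottom)


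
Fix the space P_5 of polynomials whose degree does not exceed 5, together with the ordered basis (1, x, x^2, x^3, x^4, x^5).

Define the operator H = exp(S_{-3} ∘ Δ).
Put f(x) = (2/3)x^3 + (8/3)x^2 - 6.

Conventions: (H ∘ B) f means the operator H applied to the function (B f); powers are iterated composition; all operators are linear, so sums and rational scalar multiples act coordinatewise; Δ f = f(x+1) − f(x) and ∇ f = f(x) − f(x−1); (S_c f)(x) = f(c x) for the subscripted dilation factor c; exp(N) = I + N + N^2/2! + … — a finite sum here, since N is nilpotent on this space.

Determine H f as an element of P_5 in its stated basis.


order-1 term: 18x^2 - 22x + 10/3
order-2 term: -54x - 2
order-3 term: -18
the series for exp(S_{-3} ∘ Δ) f terminates at order 3
exp(S_{-3} ∘ Δ) f = (2/3)x^3 + (62/3)x^2 - 76x - 68/3

the image equals g(x) = (2/3)x^3 + (62/3)x^2 - 76x - 68/3


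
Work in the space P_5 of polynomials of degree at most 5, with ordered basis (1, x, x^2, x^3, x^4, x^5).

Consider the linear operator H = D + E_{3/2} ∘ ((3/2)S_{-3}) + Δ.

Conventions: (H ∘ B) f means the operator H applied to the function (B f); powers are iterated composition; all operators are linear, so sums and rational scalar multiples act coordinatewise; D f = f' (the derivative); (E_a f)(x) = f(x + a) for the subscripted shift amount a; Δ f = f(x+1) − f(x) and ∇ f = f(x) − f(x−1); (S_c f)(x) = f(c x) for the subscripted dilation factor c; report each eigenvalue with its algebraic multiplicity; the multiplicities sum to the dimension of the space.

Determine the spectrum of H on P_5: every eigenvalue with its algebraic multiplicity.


image of 1: 3/2
image of x: -(9/2)x - 19/4
image of x^2: (27/2)x^2 + (89/2)x + 251/8
image of x^3: -(81/2)x^3 - (705/4)x^2 - (2163/8)x - 2171/16
image of x^4: (243/2)x^4 + 737x^3 + (6585/4)x^2 + (6577/4)x + 19715/32
image of x^5: -(729/2)x^5 - (10895/4)x^4 - (32765/4)x^3 - (98335/8)x^2 - (295085/32)x - 177083/64
the matrix is upper triangular; its diagonal is (3/2, -9/2, 27/2, -81/2, 243/2, -729/2)
for a triangular matrix the eigenvalues are the diagonal entries, with algebraic multiplicity their repetition count

λ = -729/2 (multiplicity 1), λ = -81/2 (multiplicity 1), λ = -9/2 (multiplicity 1), λ = 3/2 (multiplicity 1), λ = 27/2 (multiplicity 1), λ = 243/2 (multiplicity 1)


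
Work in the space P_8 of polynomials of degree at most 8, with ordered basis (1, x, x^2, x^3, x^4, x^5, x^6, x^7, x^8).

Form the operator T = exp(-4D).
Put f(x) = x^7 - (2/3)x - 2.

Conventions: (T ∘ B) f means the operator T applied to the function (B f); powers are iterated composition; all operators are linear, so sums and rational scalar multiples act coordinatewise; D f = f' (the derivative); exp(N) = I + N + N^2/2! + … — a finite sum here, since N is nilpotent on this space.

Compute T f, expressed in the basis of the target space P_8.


the result is g(x) = x^7 - 28x^6 + 336x^5 - 2240x^4 + 8960x^3 - 21504x^2 + (86014/3)x - 49150/3

order-1 term: -28x^6 + 8/3
order-2 term: 336x^5
order-3 term: -2240x^4
order-4 term: 8960x^3
order-5 term: -21504x^2
order-6 term: 28672x
order-7 term: -16384
the series for exp(-4D) f terminates at order 7
exp(-4D) f = x^7 - 28x^6 + 336x^5 - 2240x^4 + 8960x^3 - 21504x^2 + (86014/3)x - 49150/3


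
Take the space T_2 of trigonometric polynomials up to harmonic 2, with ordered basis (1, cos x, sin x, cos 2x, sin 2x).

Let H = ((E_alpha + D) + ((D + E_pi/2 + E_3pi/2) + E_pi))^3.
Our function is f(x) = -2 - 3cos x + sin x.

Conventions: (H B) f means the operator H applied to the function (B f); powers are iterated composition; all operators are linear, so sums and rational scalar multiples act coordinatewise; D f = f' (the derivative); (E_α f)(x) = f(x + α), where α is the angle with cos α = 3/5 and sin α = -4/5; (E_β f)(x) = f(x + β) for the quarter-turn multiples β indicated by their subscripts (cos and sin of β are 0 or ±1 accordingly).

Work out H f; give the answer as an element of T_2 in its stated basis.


g(x) = -128 - (768/125)cos x - (224/125)sin x

E_alpha f = -2 - (13/5)cos x - (9/5)sin x
D f = cos x + 3sin x
(E_alpha + D) f = -2 - (8/5)cos x + (6/5)sin x
D f = cos x + 3sin x
E_pi/2 f = -2 + cos x + 3sin x
E_3pi/2 f = -2 - cos x - 3sin x
(D + E_pi/2 + E_3pi/2) f = -4 + cos x + 3sin x
E_pi f = -2 + 3cos x - sin x
((D + E_pi/2 + E_3pi/2) + E_pi) f = -6 + 4cos x + 2sin x
((E_alpha + D) + ((D + E_pi/2 + E_3pi/2) + E_pi)) f = -8 + (12/5)cos x + (16/5)sin x
E_alpha ((E_alpha + D) + ((D + E_pi/2 + E_3pi/2) + E_pi)) f = -8 - (28/25)cos x + (96/25)sin x
D ((E_alpha + D) + ((D + E_pi/2 + E_3pi/2) + E_pi)) f = (16/5)cos x - (12/5)sin x
(E_alpha + D) ((E_alpha + D) + ((D + E_pi/2 + E_3pi/2) + E_pi)) f = -8 + (52/25)cos x + (36/25)sin x
D ((E_alpha + D) + ((D + E_pi/2 + E_3pi/2) + E_pi)) f = (16/5)cos x - (12/5)sin x
E_pi/2 ((E_alpha + D) + ((D + E_pi/2 + E_3pi/2) + E_pi)) f = -8 + (16/5)cos x - (12/5)sin x
E_3pi/2 ((E_alpha + D) + ((D + E_pi/2 + E_3pi/2) + E_pi)) f = -8 - (16/5)cos x + (12/5)sin x
(D + E_pi/2 + E_3pi/2) ((E_alpha + D) + ((D + E_pi/2 + E_3pi/2) + E_pi)) f = -16 + (16/5)cos x - (12/5)sin x
E_pi ((E_alpha + D) + ((D + E_pi/2 + E_3pi/2) + E_pi)) f = -8 - (12/5)cos x - (16/5)sin x
((D + E_pi/2 + E_3pi/2) + E_pi) ((E_alpha + D) + ((D + E_pi/2 + E_3pi/2) + E_pi)) f = -24 + (4/5)cos x - (28/5)sin x
((E_alpha + D) + ((D + E_pi/2 + E_3pi/2) + E_pi)) ((E_alpha + D) + ((D + E_pi/2 + E_3pi/2) + E_pi)) f = -32 + (72/25)cos x - (104/25)sin x
E_alpha ((E_alpha + D) + ((D + E_pi/2 + E_3pi/2) + E_pi)) ((E_alpha + D) + ((D + E_pi/2 + E_3pi/2) + E_pi)) f = -32 + (632/125)cos x - (24/125)sin x
D ((E_alpha + D) + ((D + E_pi/2 + E_3pi/2) + E_pi)) ((E_alpha + D) + ((D + E_pi/2 + E_3pi/2) + E_pi)) f = -(104/25)cos x - (72/25)sin x
(E_alpha + D) ((E_alpha + D) + ((D + E_pi/2 + E_3pi/2) + E_pi)) ((E_alpha + D) + ((D + E_pi/2 + E_3pi/2) + E_pi)) f = -32 + (112/125)cos x - (384/125)sin x
D ((E_alpha + D) + ((D + E_pi/2 + E_3pi/2) + E_pi)) ((E_alpha + D) + ((D + E_pi/2 + E_3pi/2) + E_pi)) f = -(104/25)cos x - (72/25)sin x
E_pi/2 ((E_alpha + D) + ((D + E_pi/2 + E_3pi/2) + E_pi)) ((E_alpha + D) + ((D + E_pi/2 + E_3pi/2) + E_pi)) f = -32 - (104/25)cos x - (72/25)sin x
E_3pi/2 ((E_alpha + D) + ((D + E_pi/2 + E_3pi/2) + E_pi)) ((E_alpha + D) + ((D + E_pi/2 + E_3pi/2) + E_pi)) f = -32 + (104/25)cos x + (72/25)sin x
(D + E_pi/2 + E_3pi/2) ((E_alpha + D) + ((D + E_pi/2 + E_3pi/2) + E_pi)) ((E_alpha + D) + ((D + E_pi/2 + E_3pi/2) + E_pi)) f = -64 - (104/25)cos x - (72/25)sin x
E_pi ((E_alpha + D) + ((D + E_pi/2 + E_3pi/2) + E_pi)) ((E_alpha + D) + ((D + E_pi/2 + E_3pi/2) + E_pi)) f = -32 - (72/25)cos x + (104/25)sin x
((D + E_pi/2 + E_3pi/2) + E_pi) ((E_alpha + D) + ((D + E_pi/2 + E_3pi/2) + E_pi)) ((E_alpha + D) + ((D + E_pi/2 + E_3pi/2) + E_pi)) f = -96 - (176/25)cos x + (32/25)sin x
((E_alpha + D) + ((D + E_pi/2 + E_3pi/2) + E_pi)) ((E_alpha + D) + ((D + E_pi/2 + E_3pi/2) + E_pi)) ((E_alpha + D) + ((D + E_pi/2 + E_3pi/2) + E_pi)) f = -128 - (768/125)cos x - (224/125)sin x


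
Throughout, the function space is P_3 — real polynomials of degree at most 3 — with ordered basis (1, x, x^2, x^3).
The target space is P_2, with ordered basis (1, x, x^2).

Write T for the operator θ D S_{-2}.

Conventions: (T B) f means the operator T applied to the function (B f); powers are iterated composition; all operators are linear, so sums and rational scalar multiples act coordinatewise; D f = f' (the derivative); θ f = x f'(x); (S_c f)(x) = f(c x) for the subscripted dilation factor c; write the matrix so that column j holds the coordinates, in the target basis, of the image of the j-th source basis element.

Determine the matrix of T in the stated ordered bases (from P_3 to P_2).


image of 1: 0
image of x: 0
image of x^2: 8x
image of x^3: -48x^2
each image's coordinates form column j of the matrix

the matrix is [[0, 0, 0, 0]; [0, 0, 8, 0]; [0, 0, 0, -48]] (rows listed top to bottom)


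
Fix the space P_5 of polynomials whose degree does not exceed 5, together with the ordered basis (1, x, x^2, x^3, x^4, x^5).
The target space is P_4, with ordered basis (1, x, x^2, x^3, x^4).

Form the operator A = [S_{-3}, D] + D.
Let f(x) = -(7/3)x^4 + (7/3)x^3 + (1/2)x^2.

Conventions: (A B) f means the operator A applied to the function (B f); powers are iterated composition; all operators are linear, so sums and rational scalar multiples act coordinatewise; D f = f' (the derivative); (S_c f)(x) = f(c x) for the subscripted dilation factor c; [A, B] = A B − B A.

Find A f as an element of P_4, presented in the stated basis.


g(x) = (2996/3)x^3 + 259x^2 - 11x

D f = -(28/3)x^3 + 7x^2 + x
S_{-3} D f = 252x^3 + 63x^2 - 3x
S_{-3} f = -189x^4 - 63x^3 + (9/2)x^2
D S_{-3} f = -756x^3 - 189x^2 + 9x
[S_{-3}, D] f = 1008x^3 + 252x^2 - 12x
D f = -(28/3)x^3 + 7x^2 + x
([S_{-3}, D] + D) f = (2996/3)x^3 + 259x^2 - 11x


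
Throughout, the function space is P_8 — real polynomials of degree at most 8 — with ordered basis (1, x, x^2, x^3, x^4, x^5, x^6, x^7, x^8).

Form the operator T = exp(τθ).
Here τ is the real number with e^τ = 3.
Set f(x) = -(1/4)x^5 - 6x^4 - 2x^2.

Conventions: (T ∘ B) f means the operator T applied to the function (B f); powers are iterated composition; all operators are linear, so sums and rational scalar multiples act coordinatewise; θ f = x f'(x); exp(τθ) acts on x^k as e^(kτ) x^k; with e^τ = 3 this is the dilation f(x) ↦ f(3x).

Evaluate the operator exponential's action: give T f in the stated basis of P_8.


the result is g(x) = -(243/4)x^5 - 486x^4 - 18x^2

exp(τθ) x^k = e^(kτ) x^k; with e^τ = 3 this sends x^k to 3^k x^k
x^2 ↦ 9 x^2
x^4 ↦ 81 x^4
x^5 ↦ 243 x^5
applying this coordinatewise to f: exp(τθ) f = -(243/4)x^5 - 486x^4 - 18x^2


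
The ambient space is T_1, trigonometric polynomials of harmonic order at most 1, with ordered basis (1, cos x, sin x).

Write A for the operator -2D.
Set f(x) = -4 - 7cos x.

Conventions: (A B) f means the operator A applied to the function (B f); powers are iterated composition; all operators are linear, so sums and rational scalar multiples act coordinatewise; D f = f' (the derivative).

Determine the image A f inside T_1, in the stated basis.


D f = 7sin x
(-2D) f = -14sin x

the result is g(x) = -14sin x


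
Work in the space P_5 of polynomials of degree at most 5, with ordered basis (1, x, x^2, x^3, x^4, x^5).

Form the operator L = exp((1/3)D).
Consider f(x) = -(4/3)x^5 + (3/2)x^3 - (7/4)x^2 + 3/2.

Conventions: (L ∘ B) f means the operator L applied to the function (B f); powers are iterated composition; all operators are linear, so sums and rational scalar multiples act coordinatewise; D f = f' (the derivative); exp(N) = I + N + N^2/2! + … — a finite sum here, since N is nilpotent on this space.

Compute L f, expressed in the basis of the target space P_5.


the result is g(x) = -(4/3)x^5 - (20/9)x^4 + (1/54)x^3 - (241/324)x^2 - (182/243)x + 3953/2916

order-1 term: -(20/9)x^4 + (3/2)x^2 - (7/6)x
order-2 term: -(40/27)x^3 + (1/2)x - 7/36
order-3 term: -(40/81)x^2 + 1/18
order-4 term: -(20/243)x
order-5 term: -4/729
the series for exp((1/3)D) f terminates at order 5
exp((1/3)D) f = -(4/3)x^5 - (20/9)x^4 + (1/54)x^3 - (241/324)x^2 - (182/243)x + 3953/2916


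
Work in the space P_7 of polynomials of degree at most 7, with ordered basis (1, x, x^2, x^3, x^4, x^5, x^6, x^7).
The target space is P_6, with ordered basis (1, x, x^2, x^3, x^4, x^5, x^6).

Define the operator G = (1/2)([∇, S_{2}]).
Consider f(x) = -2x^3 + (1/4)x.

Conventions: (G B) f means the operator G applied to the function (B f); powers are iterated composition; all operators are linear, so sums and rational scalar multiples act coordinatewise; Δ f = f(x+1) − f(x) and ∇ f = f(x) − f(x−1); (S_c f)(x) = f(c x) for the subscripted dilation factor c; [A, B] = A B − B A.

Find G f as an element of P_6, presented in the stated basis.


the result is g(x) = -12x^2 + 18x - 55/8

S_{2} f = -16x^3 + (1/2)x
∇ S_{2} f = -48x^2 + 48x - 31/2
∇ f = -6x^2 + 6x - 7/4
S_{2} ∇ f = -24x^2 + 12x - 7/4
[∇, S_{2}] f = -24x^2 + 36x - 55/4
((1/2)([∇, S_{2}])) f = -12x^2 + 18x - 55/8


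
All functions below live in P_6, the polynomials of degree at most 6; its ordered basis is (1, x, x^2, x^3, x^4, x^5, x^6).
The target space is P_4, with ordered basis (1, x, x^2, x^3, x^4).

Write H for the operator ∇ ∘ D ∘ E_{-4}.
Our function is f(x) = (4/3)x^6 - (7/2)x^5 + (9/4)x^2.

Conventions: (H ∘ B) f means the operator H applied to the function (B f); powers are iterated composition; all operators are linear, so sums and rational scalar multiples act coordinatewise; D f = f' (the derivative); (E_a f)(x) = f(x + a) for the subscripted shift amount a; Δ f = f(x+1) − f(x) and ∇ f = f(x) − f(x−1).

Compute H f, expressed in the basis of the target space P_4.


the result is g(x) = 40x^4 - 790x^3 + 5825x^2 - 19030x + 23270

E_{-4} f = (4/3)x^6 - (71/2)x^5 + 390x^4 - (6800/3)x^3 + (29449/4)x^2 - 12690x + 27244/3
D E_{-4} f = 8x^5 - (355/2)x^4 + 1560x^3 - 6800x^2 + (29449/2)x - 12690
∇ D E_{-4} f = 40x^4 - 790x^3 + 5825x^2 - 19030x + 23270


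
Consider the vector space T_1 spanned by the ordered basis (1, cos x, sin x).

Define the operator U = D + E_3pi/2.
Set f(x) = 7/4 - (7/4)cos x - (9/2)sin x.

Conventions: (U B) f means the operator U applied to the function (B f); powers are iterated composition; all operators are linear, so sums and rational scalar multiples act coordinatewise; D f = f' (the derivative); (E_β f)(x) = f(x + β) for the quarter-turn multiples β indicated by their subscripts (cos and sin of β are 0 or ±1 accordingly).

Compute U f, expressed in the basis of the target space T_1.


D f = -(9/2)cos x + (7/4)sin x
E_3pi/2 f = 7/4 + (9/2)cos x - (7/4)sin x
(D + E_3pi/2) f = 7/4

the image equals g(x) = 7/4


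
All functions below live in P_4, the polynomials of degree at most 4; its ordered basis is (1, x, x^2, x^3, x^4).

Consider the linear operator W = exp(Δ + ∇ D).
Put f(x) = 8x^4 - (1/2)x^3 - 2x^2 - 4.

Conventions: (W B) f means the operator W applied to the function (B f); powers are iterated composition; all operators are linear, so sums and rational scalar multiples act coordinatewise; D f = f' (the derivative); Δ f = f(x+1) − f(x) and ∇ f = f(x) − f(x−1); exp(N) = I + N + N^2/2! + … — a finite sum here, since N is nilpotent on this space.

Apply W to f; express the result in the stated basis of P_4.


g(x) = 8x^4 + (63/2)x^3 + (377/2)x^2 + 246x + 328

order-1 term: 32x^3 + (285/2)x^2 - (145/2)x + 35
order-2 term: 48x^2 + (573/2)x + 291/2
order-3 term: 32x + 287/2
order-4 term: 8
the series for exp(Δ + ∇ D) f terminates at order 4
exp(Δ + ∇ D) f = 8x^4 + (63/2)x^3 + (377/2)x^2 + 246x + 328


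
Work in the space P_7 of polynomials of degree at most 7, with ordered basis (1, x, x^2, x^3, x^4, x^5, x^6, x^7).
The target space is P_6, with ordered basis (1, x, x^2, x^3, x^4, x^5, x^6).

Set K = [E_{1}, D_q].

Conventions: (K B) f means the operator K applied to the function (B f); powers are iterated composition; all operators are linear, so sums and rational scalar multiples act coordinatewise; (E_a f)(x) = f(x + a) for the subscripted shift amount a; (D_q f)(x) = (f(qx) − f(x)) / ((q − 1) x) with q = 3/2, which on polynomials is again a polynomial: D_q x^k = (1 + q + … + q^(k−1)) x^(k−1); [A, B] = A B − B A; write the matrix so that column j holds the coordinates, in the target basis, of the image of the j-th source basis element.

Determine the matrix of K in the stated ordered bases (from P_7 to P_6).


image of 1: 0
image of x: 0
image of x^2: 1/2
image of x^3: 2x + 7/4
image of x^4: (43/8)x^2 + (75/8)x + 33/8
image of x^5: (97/8)x^3 + (253/8)x^2 + (111/4)x + 131/16
image of x^6: (793/32)x^4 + (1375/16)x^3 + (1805/16)x^2 + (2125/32)x + 473/32
image of x^7: (761/16)x^5 + (13161/64)x^4 + (5745/16)x^3 + (20245/64)x^2 + (4497/32)x + 1611/64
each image's coordinates form column j of the matrix

the matrix is [[0, 0, 1/2, 7/4, 33/8, 131/16, 473/32, 1611/64]; [0, 0, 0, 2, 75/8, 111/4, 2125/32, 4497/32]; [0, 0, 0, 0, 43/8, 253/8, 1805/16, 20245/64]; [0, 0, 0, 0, 0, 97/8, 1375/16, 5745/16]; [0, 0, 0, 0, 0, 0, 793/32, 13161/64]; [0, 0, 0, 0, 0, 0, 0, 761/16]; [0, 0, 0, 0, 0, 0, 0, 0]] (rows listed top to bottom)


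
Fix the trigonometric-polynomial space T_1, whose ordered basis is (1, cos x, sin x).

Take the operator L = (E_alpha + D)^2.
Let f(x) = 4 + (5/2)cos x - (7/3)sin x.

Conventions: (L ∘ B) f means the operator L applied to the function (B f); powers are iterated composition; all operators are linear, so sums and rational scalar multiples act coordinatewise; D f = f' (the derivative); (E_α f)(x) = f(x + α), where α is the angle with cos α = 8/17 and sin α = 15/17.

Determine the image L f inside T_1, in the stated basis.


E_alpha f = 4 - (15/17)cos x - (337/102)sin x
D f = -(7/3)cos x - (5/2)sin x
(E_alpha + D) f = 4 - (164/51)cos x - (296/51)sin x
E_alpha (E_alpha + D) f = 4 - (5752/867)cos x + (92/867)sin x
D (E_alpha + D) f = -(296/51)cos x + (164/51)sin x
(E_alpha + D) (E_alpha + D) f = 4 - (10784/867)cos x + (960/289)sin x

the image equals g(x) = 4 - (10784/867)cos x + (960/289)sin x


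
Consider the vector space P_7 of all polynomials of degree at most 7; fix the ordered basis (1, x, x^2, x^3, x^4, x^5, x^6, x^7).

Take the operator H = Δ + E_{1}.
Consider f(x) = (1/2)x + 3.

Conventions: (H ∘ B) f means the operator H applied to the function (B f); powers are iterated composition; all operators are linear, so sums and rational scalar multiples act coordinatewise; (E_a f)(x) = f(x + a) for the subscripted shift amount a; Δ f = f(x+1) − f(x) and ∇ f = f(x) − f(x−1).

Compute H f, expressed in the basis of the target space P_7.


Δ f = 1/2
E_{1} f = (1/2)x + 7/2
(Δ + E_{1}) f = (1/2)x + 4

g(x) = (1/2)x + 4


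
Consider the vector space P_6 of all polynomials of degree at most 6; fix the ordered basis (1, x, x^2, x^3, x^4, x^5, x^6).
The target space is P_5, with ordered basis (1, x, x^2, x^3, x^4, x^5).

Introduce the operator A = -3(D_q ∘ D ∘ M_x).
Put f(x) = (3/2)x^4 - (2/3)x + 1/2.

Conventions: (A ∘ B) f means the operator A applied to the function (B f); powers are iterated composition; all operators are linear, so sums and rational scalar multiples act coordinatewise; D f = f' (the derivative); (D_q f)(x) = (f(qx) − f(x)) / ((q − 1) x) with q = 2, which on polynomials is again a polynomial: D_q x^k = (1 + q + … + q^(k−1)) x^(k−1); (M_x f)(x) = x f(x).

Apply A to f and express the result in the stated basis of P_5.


M_x f = (3/2)x^5 - (2/3)x^2 + (1/2)x
D M_x f = (15/2)x^4 - (4/3)x + 1/2
D_q D M_x f = (225/2)x^3 - 4/3
(-3(D_q ∘ D ∘ M_x)) f = -(675/2)x^3 + 4

g(x) = -(675/2)x^3 + 4


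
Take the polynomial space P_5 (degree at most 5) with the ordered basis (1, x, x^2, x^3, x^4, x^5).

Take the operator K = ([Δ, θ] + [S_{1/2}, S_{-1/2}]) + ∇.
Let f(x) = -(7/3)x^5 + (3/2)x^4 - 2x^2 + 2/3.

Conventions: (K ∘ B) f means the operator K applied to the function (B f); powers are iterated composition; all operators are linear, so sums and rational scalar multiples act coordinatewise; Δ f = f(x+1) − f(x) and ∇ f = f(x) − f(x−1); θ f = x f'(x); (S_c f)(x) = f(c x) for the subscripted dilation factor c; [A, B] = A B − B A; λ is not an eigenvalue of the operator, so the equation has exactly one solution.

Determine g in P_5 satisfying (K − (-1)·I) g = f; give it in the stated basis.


write g with unknown coordinates in the stated basis and equate coefficients in (K − (-1)·I) g = f
solving from the highest basis element down gives g = -(7/3)x^5 + (149/6)x^4 - (526/3)x^3 + (2983/3)x^2 - (11441/3)x + 14549/2
check: K g = -(70/3)x^4 + (526/3)x^3 - (2989/3)x^2 + (11441/3)x - 43643/6
so K g − (-1)·g = -(7/3)x^5 + (3/2)x^4 - 2x^2 + 2/3 = f ✓

the result is g(x) = -(7/3)x^5 + (149/6)x^4 - (526/3)x^3 + (2983/3)x^2 - (11441/3)x + 14549/2


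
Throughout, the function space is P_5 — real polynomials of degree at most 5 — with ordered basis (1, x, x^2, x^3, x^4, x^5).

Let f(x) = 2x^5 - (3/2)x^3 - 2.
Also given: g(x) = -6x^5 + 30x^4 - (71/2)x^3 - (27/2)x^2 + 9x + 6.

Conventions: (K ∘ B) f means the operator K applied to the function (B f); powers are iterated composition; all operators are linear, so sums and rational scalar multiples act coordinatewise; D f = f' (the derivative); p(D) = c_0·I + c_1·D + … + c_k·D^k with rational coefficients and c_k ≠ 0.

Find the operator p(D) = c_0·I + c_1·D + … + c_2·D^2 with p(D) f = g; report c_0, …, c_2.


p(D) = -3·I + 3·D − D^2, i.e. c_0 = -3, c_1 = 3, c_2 = -1

D^0 f = 2x^5 - (3/2)x^3 - 2
D^1 f = 10x^4 - (9/2)x^2
D^2 f = 40x^3 - 9x
matching coefficients of g against c_0 f + c_1 Df + … from the top degree down determines the c_i
solution: c_0 = -3, c_1 = 3, c_2 = -1


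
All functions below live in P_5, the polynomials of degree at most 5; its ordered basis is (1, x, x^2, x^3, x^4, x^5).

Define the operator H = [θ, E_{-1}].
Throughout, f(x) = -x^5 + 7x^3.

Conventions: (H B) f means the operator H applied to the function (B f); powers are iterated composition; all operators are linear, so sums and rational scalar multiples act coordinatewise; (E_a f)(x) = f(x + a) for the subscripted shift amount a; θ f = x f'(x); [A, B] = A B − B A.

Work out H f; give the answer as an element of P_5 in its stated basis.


g(x) = -5x^4 + 20x^3 - 9x^2 - 22x + 16

E_{-1} f = -x^5 + 5x^4 - 3x^3 - 11x^2 + 16x - 6
θ E_{-1} f = -5x^5 + 20x^4 - 9x^3 - 22x^2 + 16x
θ f = -5x^5 + 21x^3
E_{-1} θ f = -5x^5 + 25x^4 - 29x^3 - 13x^2 + 38x - 16
[θ, E_{-1}] f = -5x^4 + 20x^3 - 9x^2 - 22x + 16


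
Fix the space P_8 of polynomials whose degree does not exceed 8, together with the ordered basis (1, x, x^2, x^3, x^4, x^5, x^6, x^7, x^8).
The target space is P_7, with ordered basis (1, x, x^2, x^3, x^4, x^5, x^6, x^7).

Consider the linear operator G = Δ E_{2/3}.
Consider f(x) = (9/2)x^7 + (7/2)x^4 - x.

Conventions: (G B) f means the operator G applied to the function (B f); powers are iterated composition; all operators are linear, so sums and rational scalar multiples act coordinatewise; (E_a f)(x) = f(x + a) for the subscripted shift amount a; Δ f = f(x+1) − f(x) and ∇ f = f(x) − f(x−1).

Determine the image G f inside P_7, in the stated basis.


E_{2/3} f = (9/2)x^7 + 21x^6 + 42x^5 + (301/6)x^4 + (364/9)x^3 + (196/9)x^2 + (479/81)x + 70/243
Δ E_{2/3} f = (63/2)x^6 + (441/2)x^5 + (1365/2)x^4 + (7189/6)x^3 + (7511/6)x^2 + (13195/18)x + 15050/81

the result is g(x) = (63/2)x^6 + (441/2)x^5 + (1365/2)x^4 + (7189/6)x^3 + (7511/6)x^2 + (13195/18)x + 15050/81


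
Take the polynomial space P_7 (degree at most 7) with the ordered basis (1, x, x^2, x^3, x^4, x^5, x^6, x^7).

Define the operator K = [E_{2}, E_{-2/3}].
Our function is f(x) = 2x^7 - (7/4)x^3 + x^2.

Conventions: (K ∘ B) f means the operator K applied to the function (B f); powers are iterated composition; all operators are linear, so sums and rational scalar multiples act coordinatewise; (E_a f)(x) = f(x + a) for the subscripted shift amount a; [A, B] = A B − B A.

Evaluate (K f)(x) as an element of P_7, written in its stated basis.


E_{-2/3} f = 2x^7 - (28/3)x^6 + (56/3)x^5 - (560/27)x^4 + (3913/324)x^3 - (167/162)x^2 - (1777/729)x + 1850/2187
E_{2} E_{-2/3} f = 2x^7 + (56/3)x^6 + (224/3)x^5 + (4480/27)x^4 + (71113/324)x^3 + (13850/81)x^2 + (52484/729)x + 27584/2187
E_{2} f = 2x^7 + 28x^6 + 168x^5 + 560x^4 + (4473/4)x^3 + (2669/2)x^2 + 879x + 246
E_{-2/3} E_{2} f = 2x^7 + (56/3)x^6 + (224/3)x^5 + (4480/27)x^4 + (71113/324)x^3 + (13850/81)x^2 + (52484/729)x + 27584/2187
[E_{2}, E_{-2/3}] f = 0

g(x) = 0


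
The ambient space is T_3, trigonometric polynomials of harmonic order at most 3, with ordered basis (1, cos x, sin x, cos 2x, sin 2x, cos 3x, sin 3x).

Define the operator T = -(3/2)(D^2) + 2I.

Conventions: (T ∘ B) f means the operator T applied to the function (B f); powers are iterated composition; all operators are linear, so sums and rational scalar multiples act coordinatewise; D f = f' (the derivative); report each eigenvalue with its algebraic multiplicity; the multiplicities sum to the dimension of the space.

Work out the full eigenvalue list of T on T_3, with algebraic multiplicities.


image of 1: 2
image of cos x: (7/2)cos x
image of sin x: (7/2)sin x
image of cos 2x: 8cos 2x
image of sin 2x: 8sin 2x
image of cos 3x: (31/2)cos 3x
image of sin 3x: (31/2)sin 3x
the matrix is diagonal; its diagonal is (2, 7/2, 7/2, 8, 8, 31/2, 31/2)
for a triangular matrix the eigenvalues are the diagonal entries, with algebraic multiplicity their repetition count

λ = 2 (multiplicity 1), λ = 7/2 (multiplicity 2), λ = 8 (multiplicity 2), λ = 31/2 (multiplicity 2)


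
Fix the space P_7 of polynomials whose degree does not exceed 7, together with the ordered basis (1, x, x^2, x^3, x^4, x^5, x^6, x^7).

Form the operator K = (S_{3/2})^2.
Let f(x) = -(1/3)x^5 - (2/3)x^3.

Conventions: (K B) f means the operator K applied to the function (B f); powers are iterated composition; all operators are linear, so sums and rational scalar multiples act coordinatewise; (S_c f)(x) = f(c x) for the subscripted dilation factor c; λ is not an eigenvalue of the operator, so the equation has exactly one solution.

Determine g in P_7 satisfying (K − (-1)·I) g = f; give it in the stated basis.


the image equals g(x) = -(1024/180219)x^5 - (128/2379)x^3

write g with unknown coordinates in the stated basis and equate coefficients in (K − (-1)·I) g = f
solving from the highest basis element down gives g = -(1024/180219)x^5 - (128/2379)x^3
check: K g = -(19683/60073)x^5 - (486/793)x^3
so K g − (-1)·g = -(1/3)x^5 - (2/3)x^3 = f ✓


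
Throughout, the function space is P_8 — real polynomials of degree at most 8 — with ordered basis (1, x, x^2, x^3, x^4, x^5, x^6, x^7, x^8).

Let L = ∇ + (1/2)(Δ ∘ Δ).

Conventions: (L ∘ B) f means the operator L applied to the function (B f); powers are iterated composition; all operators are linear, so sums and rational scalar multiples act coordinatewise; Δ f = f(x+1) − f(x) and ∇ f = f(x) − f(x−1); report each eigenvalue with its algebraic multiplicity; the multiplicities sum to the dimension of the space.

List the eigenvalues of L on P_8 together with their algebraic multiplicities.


image of 1: 0
image of x: 1
image of x^2: 2x
image of x^3: 3x^2 + 4
image of x^4: 4x^3 + 16x + 6
image of x^5: 5x^4 + 40x^2 + 30x + 16
image of x^6: 6x^5 + 80x^3 + 90x^2 + 96x + 30
image of x^7: 7x^6 + 140x^4 + 210x^3 + 336x^2 + 210x + 64
image of x^8: 8x^7 + 224x^5 + 420x^4 + 896x^3 + 840x^2 + 512x + 126
the matrix is upper triangular; its diagonal is (0, 0, 0, 0, 0, 0, 0, 0, 0)
for a triangular matrix the eigenvalues are the diagonal entries, with algebraic multiplicity their repetition count

λ = 0 (multiplicity 9)


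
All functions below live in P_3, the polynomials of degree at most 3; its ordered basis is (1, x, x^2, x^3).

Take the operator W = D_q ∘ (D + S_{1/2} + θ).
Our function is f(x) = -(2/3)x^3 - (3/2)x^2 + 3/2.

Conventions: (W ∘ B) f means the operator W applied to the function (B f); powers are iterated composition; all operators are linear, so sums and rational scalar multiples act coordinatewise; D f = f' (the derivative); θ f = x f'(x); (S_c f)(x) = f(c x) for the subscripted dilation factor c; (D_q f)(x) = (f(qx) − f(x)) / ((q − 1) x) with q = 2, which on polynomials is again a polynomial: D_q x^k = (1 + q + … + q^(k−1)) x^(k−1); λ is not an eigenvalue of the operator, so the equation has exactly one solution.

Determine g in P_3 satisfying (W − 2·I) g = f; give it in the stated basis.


g(x) = (1/3)x^3 + (211/48)x^2 + (2091/128)x + 24419/1536

write g with unknown coordinates in the stated basis and equate coefficients in (W − 2·I) g = f
solving from the highest basis element down gives g = (1/3)x^3 + (211/48)x^2 + (2091/128)x + 24419/1536
check: W g = (175/24)x^2 + (2091/64)x + 25571/768
so W g − 2·g = -(2/3)x^3 - (3/2)x^2 + 3/2 = f ✓


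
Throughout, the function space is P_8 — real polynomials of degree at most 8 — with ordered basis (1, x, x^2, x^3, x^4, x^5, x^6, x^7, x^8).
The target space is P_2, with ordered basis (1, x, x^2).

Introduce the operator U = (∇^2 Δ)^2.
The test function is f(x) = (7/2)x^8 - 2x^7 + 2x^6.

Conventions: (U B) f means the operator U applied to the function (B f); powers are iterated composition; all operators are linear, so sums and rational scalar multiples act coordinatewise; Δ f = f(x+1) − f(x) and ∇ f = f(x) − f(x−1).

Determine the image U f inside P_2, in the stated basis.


Δ f = 28x^7 + 84x^6 + 166x^5 + 205x^4 + 166x^3 + 86x^2 + 26x + 7/2
∇ Δ f = 196x^6 - 84x^5 + 550x^4 - 140x^3 + 256x^2 - 28x + 11
∇ ∇ Δ f = 1176x^5 - 3360x^4 + 6960x^3 - 7500x^2 + 4728x - 1254
Δ (∇^2 Δ) f = 5880x^4 - 1680x^3 + 12480x^2 - 1680x + 2004
∇ Δ (∇^2 Δ) f = 23520x^3 - 40320x^2 + 53520x - 21720
∇ ∇ Δ (∇^2 Δ) f = 70560x^2 - 151200x + 117360

g(x) = 70560x^2 - 151200x + 117360


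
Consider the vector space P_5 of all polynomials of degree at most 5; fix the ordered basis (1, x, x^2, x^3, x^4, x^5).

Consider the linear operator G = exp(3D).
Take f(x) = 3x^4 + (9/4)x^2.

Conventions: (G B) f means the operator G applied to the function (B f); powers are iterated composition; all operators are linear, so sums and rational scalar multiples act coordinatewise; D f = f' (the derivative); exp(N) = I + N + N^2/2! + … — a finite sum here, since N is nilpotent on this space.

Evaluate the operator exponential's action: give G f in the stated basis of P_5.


order-1 term: 36x^3 + (27/2)x
order-2 term: 162x^2 + 81/4
order-3 term: 324x
order-4 term: 243
the series for exp(3D) f terminates at order 4
exp(3D) f = 3x^4 + 36x^3 + (657/4)x^2 + (675/2)x + 1053/4

g(x) = 3x^4 + 36x^3 + (657/4)x^2 + (675/2)x + 1053/4


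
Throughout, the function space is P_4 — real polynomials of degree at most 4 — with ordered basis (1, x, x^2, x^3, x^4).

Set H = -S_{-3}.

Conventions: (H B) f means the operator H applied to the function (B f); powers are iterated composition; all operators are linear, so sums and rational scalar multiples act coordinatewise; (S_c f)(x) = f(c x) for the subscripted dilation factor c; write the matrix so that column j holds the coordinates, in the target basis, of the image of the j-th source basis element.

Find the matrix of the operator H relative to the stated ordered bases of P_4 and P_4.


image of 1: -1
image of x: 3x
image of x^2: -9x^2
image of x^3: 27x^3
image of x^4: -81x^4
each image's coordinates form column j of the matrix

the matrix is [[-1, 0, 0, 0, 0]; [0, 3, 0, 0, 0]; [0, 0, -9, 0, 0]; [0, 0, 0, 27, 0]; [0, 0, 0, 0, -81]] (rows listed top to bottom)
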